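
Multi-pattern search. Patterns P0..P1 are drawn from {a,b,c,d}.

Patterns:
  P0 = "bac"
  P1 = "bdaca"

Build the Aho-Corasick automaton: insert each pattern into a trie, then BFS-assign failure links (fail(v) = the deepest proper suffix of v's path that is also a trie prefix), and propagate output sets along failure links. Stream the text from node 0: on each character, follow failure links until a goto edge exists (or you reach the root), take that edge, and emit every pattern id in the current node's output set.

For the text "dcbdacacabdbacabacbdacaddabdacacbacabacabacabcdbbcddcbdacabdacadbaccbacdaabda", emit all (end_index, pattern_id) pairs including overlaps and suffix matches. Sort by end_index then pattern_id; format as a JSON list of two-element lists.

Build:
Trie (insert patterns):
  0='ε' goto b→1
  1='b' goto a→2 d→4
  2='ba' goto c→3
  3='bac' goto ·  [P0 ends]
  4='bd' goto a→5
  5='bda' goto c→6
  6='bdac' goto a→7
  7='bdaca' goto ·  [P1 ends]

BFS fail/out derivation:
  n1('b'): parent n0 fail=0; on 'b' 0 → fail=0;  out ∅∪∅=∅
  n2('ba'): parent n1 fail=0; on 'a' 0 → fail=0;  out ∅∪∅=∅
  n4('bd'): parent n1 fail=0; on 'd' 0 → fail=0;  out ∅∪∅=∅
  n3('bac'): parent n2 fail=0; on 'c' 0 → fail=0;  out {0}∪∅={0}
  n5('bda'): parent n4 fail=0; on 'a' 0 → fail=0;  out ∅∪∅=∅
  n6('bdac'): parent n5 fail=0; on 'c' 0 → fail=0;  out ∅∪∅=∅
  n7('bdaca'): parent n6 fail=0; on 'a' 0 → fail=0;  out {1}∪∅={1}

Text stream:
[0] read 'd'  n0⇒n0
[1] read 'c'  n0⇒n0
[2] read 'b'  n0⇒n1
[3] read 'd'  n1⇒n4
[4] read 'a'  n4⇒n5
[5] read 'c'  n5⇒n6
[6] read 'a'  n6⇒n7  ** P1@[2:6]
[7] read 'c'  n7⇒n0 ·f
[8] read 'a'  n0⇒n0
[9] read 'b'  n0⇒n1
[10] read 'd'  n1⇒n4
[11] read 'b'  n4⇒n1 ·f
[12] read 'a'  n1⇒n2
[13] read 'c'  n2⇒n3  ** P0@[11:13]
[14] read 'a'  n3⇒n0 ·f
[15] read 'b'  n0⇒n1
[16] read 'a'  n1⇒n2
[17] read 'c'  n2⇒n3  ** P0@[15:17]
[18] read 'b'  n3⇒n1 ·f
[19] read 'd'  n1⇒n4
[20] read 'a'  n4⇒n5
[21] read 'c'  n5⇒n6
[22] read 'a'  n6⇒n7  ** P1@[18:22]
[23] read 'd'  n7⇒n0 ·f
[24] read 'd'  n0⇒n0
[25] read 'a'  n0⇒n0
[26] read 'b'  n0⇒n1
[27] read 'd'  n1⇒n4
[28] read 'a'  n4⇒n5
[29] read 'c'  n5⇒n6
[30] read 'a'  n6⇒n7  ** P1@[26:30]
[31] read 'c'  n7⇒n0 ·f
[32] read 'b'  n0⇒n1
[33] read 'a'  n1⇒n2
[34] read 'c'  n2⇒n3  ** P0@[32:34]
[35] read 'a'  n3⇒n0 ·f
[36] read 'b'  n0⇒n1
[37] read 'a'  n1⇒n2
[38] read 'c'  n2⇒n3  ** P0@[36:38]
[39] read 'a'  n3⇒n0 ·f
[40] read 'b'  n0⇒n1
[41] read 'a'  n1⇒n2
[42] read 'c'  n2⇒n3  ** P0@[40:42]
[43] read 'a'  n3⇒n0 ·f
[44] read 'b'  n0⇒n1
[45] read 'c'  n1⇒n0 ·f
[46] read 'd'  n0⇒n0
[47] read 'b'  n0⇒n1
[48] read 'b'  n1⇒n1 ·f
[49] read 'c'  n1⇒n0 ·f
[50] read 'd'  n0⇒n0
[51] read 'd'  n0⇒n0
[52] read 'c'  n0⇒n0
[53] read 'b'  n0⇒n1
[54] read 'd'  n1⇒n4
[55] read 'a'  n4⇒n5
[56] read 'c'  n5⇒n6
[57] read 'a'  n6⇒n7  ** P1@[53:57]
[58] read 'b'  n7⇒n1 ·f
[59] read 'd'  n1⇒n4
[60] read 'a'  n4⇒n5
[61] read 'c'  n5⇒n6
[62] read 'a'  n6⇒n7  ** P1@[58:62]
[63] read 'd'  n7⇒n0 ·f
[64] read 'b'  n0⇒n1
[65] read 'a'  n1⇒n2
[66] read 'c'  n2⇒n3  ** P0@[64:66]
[67] read 'c'  n3⇒n0 ·f
[68] read 'b'  n0⇒n1
[69] read 'a'  n1⇒n2
[70] read 'c'  n2⇒n3  ** P0@[68:70]
[71] read 'd'  n3⇒n0 ·f
[72] read 'a'  n0⇒n0
[73] read 'a'  n0⇒n0
[74] read 'b'  n0⇒n1
[75] read 'd'  n1⇒n4
[76] read 'a'  n4⇒n5

All matches (sorted): [[6,1],[13,0],[17,0],[22,1],[30,1],[34,0],[38,0],[42,0],[57,1],[62,1],[66,0],[70,0]]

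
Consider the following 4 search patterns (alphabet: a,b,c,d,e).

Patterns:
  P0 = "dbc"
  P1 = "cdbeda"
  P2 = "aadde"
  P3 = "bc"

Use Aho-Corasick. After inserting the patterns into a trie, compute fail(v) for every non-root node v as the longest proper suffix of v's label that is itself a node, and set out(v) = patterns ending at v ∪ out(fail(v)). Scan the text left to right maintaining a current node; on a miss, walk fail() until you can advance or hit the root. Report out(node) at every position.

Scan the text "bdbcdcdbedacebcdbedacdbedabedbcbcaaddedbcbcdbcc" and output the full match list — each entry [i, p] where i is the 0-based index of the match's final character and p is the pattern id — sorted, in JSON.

Construct AC machine:
Trie (insert patterns):
  n0 'ε': a→10 b→15 c→4 d→1
  n1 'd': b→2
  n2 'db': c→3
  n3 'dbc': ·  [P0 ends]
  n4 'c': d→5
  n5 'cd': b→6
  n6 'cdb': e→7
  n7 'cdbe': d→8
  n8 'cdbed': a→9
  n9 'cdbeda': ·  [P1 ends]
  n10 'a': a→11
  n11 'aa': d→12
  n12 'aad': d→13
  n13 'aadd': e→14
  n14 'aadde': ·  [P2 ends]
  n15 'b': c→16
  n16 'bc': ·  [P3 ends]

BFS fail/out derivation:
  n1('d'): parent n0 fail=0; on 'd' 0 → fail=0;  out ∅∪∅=∅
  n4('c'): parent n0 fail=0; on 'c' 0 → fail=0;  out ∅∪∅=∅
  n10('a'): parent n0 fail=0; on 'a' 0 → fail=0;  out ∅∪∅=∅
  n15('b'): parent n0 fail=0; on 'b' 0 → fail=0;  out ∅∪∅=∅
  n2('db'): parent n1 fail=0; on 'b' 0 → fail=15;  out ∅∪∅=∅
  n5('cd'): parent n4 fail=0; on 'd' 0 → fail=1;  out ∅∪∅=∅
  n11('aa'): parent n10 fail=0; on 'a' 0 → fail=10;  out ∅∪∅=∅
  n16('bc'): parent n15 fail=0; on 'c' 0 → fail=4;  out {3}∪∅={3}
  n3('dbc'): parent n2 fail=15; on 'c' 15 → fail=16;  out {0}∪{3}={0,3}
  n6('cdb'): parent n5 fail=1; on 'b' 1 → fail=2;  out ∅∪∅=∅
  n12('aad'): parent n11 fail=10; on 'd' 10→0 → fail=1;  out ∅∪∅=∅
  n7('cdbe'): parent n6 fail=2; on 'e' 2→15→0 → fail=0;  out ∅∪∅=∅
  n13('aadd'): parent n12 fail=1; on 'd' 1→0 → fail=1;  out ∅∪∅=∅
  n8('cdbed'): parent n7 fail=0; on 'd' 0 → fail=1;  out ∅∪∅=∅
  n14('aadde'): parent n13 fail=1; on 'e' 1→0 → fail=0;  out {2}∪∅={2}
  n9('cdbeda'): parent n8 fail=1; on 'a' 1→0 → fail=10;  out {1}∪∅={1}

Text stream:
i=0 'b': node 0→15
i=1 'd': node 15→1 (via fail)
i=2 'b': node 1→2
i=3 'c': node 2→3  → match P0@[1:3],P3@[2:3]
i=4 'd': node 3→5 (via fail)
i=5 'c': node 5→4 (via fail)
i=6 'd': node 4→5
i=7 'b': node 5→6
i=8 'e': node 6→7
i=9 'd': node 7→8
i=10 'a': node 8→9  → match P1@[5:10]
i=11 'c': node 9→4 (via fail)
i=12 'e': node 4→0 (via fail)
i=13 'b': node 0→15
i=14 'c': node 15→16  → match P3@[13:14]
i=15 'd': node 16→5 (via fail)
i=16 'b': node 5→6
i=17 'e': node 6→7
i=18 'd': node 7→8
i=19 'a': node 8→9  → match P1@[14:19]
i=20 'c': node 9→4 (via fail)
i=21 'd': node 4→5
i=22 'b': node 5→6
i=23 'e': node 6→7
i=24 'd': node 7→8
i=25 'a': node 8→9  → match P1@[20:25]
i=26 'b': node 9→15 (via fail)
i=27 'e': node 15→0 (via fail)
i=28 'd': node 0→1
i=29 'b': node 1→2
i=30 'c': node 2→3  → match P0@[28:30],P3@[29:30]
i=31 'b': node 3→15 (via fail)
i=32 'c': node 15→16  → match P3@[31:32]
i=33 'a': node 16→10 (via fail)
i=34 'a': node 10→11
i=35 'd': node 11→12
i=36 'd': node 12→13
i=37 'e': node 13→14  → match P2@[33:37]
i=38 'd': node 14→1 (via fail)
i=39 'b': node 1→2
i=40 'c': node 2→3  → match P0@[38:40],P3@[39:40]
i=41 'b': node 3→15 (via fail)
i=42 'c': node 15→16  → match P3@[41:42]
i=43 'd': node 16→5 (via fail)
i=44 'b': node 5→6
i=45 'c': node 6→3 (via fail)  → match P0@[43:45],P3@[44:45]
i=46 'c': node 3→4 (via fail)

All matches (sorted): [[3,0],[3,3],[10,1],[14,3],[19,1],[25,1],[30,0],[30,3],[32,3],[37,2],[40,0],[40,3],[42,3],[45,0],[45,3]]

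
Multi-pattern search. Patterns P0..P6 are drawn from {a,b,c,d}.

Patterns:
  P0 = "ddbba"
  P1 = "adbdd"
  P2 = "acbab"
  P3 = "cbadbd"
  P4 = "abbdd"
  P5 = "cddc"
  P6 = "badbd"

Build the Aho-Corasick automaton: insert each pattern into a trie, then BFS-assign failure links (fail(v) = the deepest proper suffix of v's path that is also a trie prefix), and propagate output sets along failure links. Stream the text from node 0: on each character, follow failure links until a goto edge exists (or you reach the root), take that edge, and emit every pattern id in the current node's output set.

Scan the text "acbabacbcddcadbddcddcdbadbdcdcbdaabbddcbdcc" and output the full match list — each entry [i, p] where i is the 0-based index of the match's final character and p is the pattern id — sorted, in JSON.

Build automaton:
Trie nodes:
  0='ε' goto a→6 b→28 c→15 d→1
  1='d' goto d→2
  2='dd' goto b→3
  3='ddb' goto b→4
  4='ddbb' goto a→5
  5='ddbba' goto ·  ←P0
  6='a' goto b→21 c→11 d→7
  7='ad' goto b→8
  8='adb' goto d→9
  9='adbd' goto d→10
  10='adbdd' goto ·  ←P1
  11='ac' goto b→12
  12='acb' goto a→13
  13='acba' goto b→14
  14='acbab' goto ·  ←P2
  15='c' goto b→16 d→25
  16='cb' goto a→17
  17='cba' goto d→18
  18='cbad' goto b→19
  19='cbadb' goto d→20
  20='cbadbd' goto ·  ←P3
  21='ab' goto b→22
  22='abb' goto d→23
  23='abbd' goto d→24
  24='abbdd' goto ·  ←P4
  25='cd' goto d→26
  26='cdd' goto c→27
  27='cddc' goto ·  ←P5
  28='b' goto a→29
  29='ba' goto d→30
  30='bad' goto b→31
  31='badb' goto d→32
  32='badbd' goto ·  ←P6

Failure links (BFS by depth):
  n1('d'): parent n0 fail=0; on 'd' 0 → fail=0;  out ∅∪∅=∅
  n6('a'): parent n0 fail=0; on 'a' 0 → fail=0;  out ∅∪∅=∅
  n15('c'): parent n0 fail=0; on 'c' 0 → fail=0;  out ∅∪∅=∅
  n28('b'): parent n0 fail=0; on 'b' 0 → fail=0;  out ∅∪∅=∅
  n2('dd'): parent n1 fail=0; on 'd' 0 → fail=1;  out ∅∪∅=∅
  n7('ad'): parent n6 fail=0; on 'd' 0 → fail=1;  out ∅∪∅=∅
  n11('ac'): parent n6 fail=0; on 'c' 0 → fail=15;  out ∅∪∅=∅
  n16('cb'): parent n15 fail=0; on 'b' 0 → fail=28;  out ∅∪∅=∅
  n21('ab'): parent n6 fail=0; on 'b' 0 → fail=28;  out ∅∪∅=∅
  n25('cd'): parent n15 fail=0; on 'd' 0 → fail=1;  out ∅∪∅=∅
  n29('ba'): parent n28 fail=0; on 'a' 0 → fail=6;  out ∅∪∅=∅
  n3('ddb'): parent n2 fail=1; on 'b' 1→0 → fail=28;  out ∅∪∅=∅
  n8('adb'): parent n7 fail=1; on 'b' 1→0 → fail=28;  out ∅∪∅=∅
  n12('acb'): parent n11 fail=15; on 'b' 15 → fail=16;  out ∅∪∅=∅
  n17('cba'): parent n16 fail=28; on 'a' 28 → fail=29;  out ∅∪∅=∅
  n22('abb'): parent n21 fail=28; on 'b' 28→0 → fail=28;  out ∅∪∅=∅
  n26('cdd'): parent n25 fail=1; on 'd' 1 → fail=2;  out ∅∪∅=∅
  n30('bad'): parent n29 fail=6; on 'd' 6 → fail=7;  out ∅∪∅=∅
  n4('ddbb'): parent n3 fail=28; on 'b' 28→0 → fail=28;  out ∅∪∅=∅
  n9('adbd'): parent n8 fail=28; on 'd' 28→0 → fail=1;  out ∅∪∅=∅
  n13('acba'): parent n12 fail=16; on 'a' 16 → fail=17;  out ∅∪∅=∅
  n18('cbad'): parent n17 fail=29; on 'd' 29 → fail=30;  out ∅∪∅=∅
  n23('abbd'): parent n22 fail=28; on 'd' 28→0 → fail=1;  out ∅∪∅=∅
  n27('cddc'): parent n26 fail=2; on 'c' 2→1→0 → fail=15;  out {5}∪∅={5}
  n31('badb'): parent n30 fail=7; on 'b' 7 → fail=8;  out ∅∪∅=∅
  n5('ddbba'): parent n4 fail=28; on 'a' 28 → fail=29;  out {0}∪∅={0}
  n10('adbdd'): parent n9 fail=1; on 'd' 1 → fail=2;  out {1}∪∅={1}
  n14('acbab'): parent n13 fail=17; on 'b' 17→29→6 → fail=21;  out {2}∪∅={2}
  n19('cbadb'): parent n18 fail=30; on 'b' 30 → fail=31;  out ∅∪∅=∅
  n24('abbdd'): parent n23 fail=1; on 'd' 1 → fail=2;  out {4}∪∅={4}
  n32('badbd'): parent n31 fail=8; on 'd' 8 → fail=9;  out {6}∪∅={6}
  n20('cbadbd'): parent n19 fail=31; on 'd' 31 → fail=32;  out {3}∪{6}={3,6}

Run:
pos 0 'a': at 6
pos 1 'c': at 11
pos 2 'b': at 12
pos 3 'a': at 13
pos 4 'b': at 14  → match P2@[0:4]
pos 5 'a': at 29 (via fail)
pos 6 'c': at 11 (via fail)
pos 7 'b': at 12
pos 8 'c': at 15 (via fail)
pos 9 'd': at 25
pos 10 'd': at 26
pos 11 'c': at 27  → match P5@[8:11]
pos 12 'a': at 6 (via fail)
pos 13 'd': at 7
pos 14 'b': at 8
pos 15 'd': at 9
pos 16 'd': at 10  → match P1@[12:16]
pos 17 'c': at 15 (via fail)
pos 18 'd': at 25
pos 19 'd': at 26
pos 20 'c': at 27  → match P5@[17:20]
pos 21 'd': at 25 (via fail)
pos 22 'b': at 28 (via fail)
pos 23 'a': at 29
pos 24 'd': at 30
pos 25 'b': at 31
pos 26 'd': at 32  → match P6@[22:26]
pos 27 'c': at 15 (via fail)
pos 28 'd': at 25
pos 29 'c': at 15 (via fail)
pos 30 'b': at 16
pos 31 'd': at 1 (via fail)
pos 32 'a': at 6 (via fail)
pos 33 'a': at 6 (via fail)
pos 34 'b': at 21
pos 35 'b': at 22
pos 36 'd': at 23
pos 37 'd': at 24  → match P4@[33:37]
pos 38 'c': at 15 (via fail)
pos 39 'b': at 16
pos 40 'd': at 1 (via fail)
pos 41 'c': at 15 (via fail)
pos 42 'c': at 15 (via fail)

Result: [[4,2],[11,5],[16,1],[20,5],[26,6],[37,4]]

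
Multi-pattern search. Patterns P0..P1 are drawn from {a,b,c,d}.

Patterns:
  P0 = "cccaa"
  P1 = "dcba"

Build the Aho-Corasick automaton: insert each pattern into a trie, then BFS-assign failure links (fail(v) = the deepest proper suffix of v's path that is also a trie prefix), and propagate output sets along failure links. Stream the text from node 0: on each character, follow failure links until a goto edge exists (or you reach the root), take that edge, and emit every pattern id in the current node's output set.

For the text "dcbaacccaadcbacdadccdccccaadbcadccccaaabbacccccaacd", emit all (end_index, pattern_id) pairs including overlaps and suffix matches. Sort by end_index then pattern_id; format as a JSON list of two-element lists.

Build automaton:
Trie (insert patterns):
  0='ε' goto c→1 d→6
  1='c' goto c→2
  2='cc' goto c→3
  3='ccc' goto a→4
  4='ccca' goto a→5
  5='cccaa' goto ·  [P0 ends]
  6='d' goto c→7
  7='dc' goto b→8
  8='dcb' goto a→9
  9='dcba' goto ·  [P1 ends]

BFS fail/out derivation:
  fail(1) 'c': from fail(0)=0 chase 'c': 0 ⇒ 0;  out=∅∪out(0)=∅
  fail(6) 'd': from fail(0)=0 chase 'd': 0 ⇒ 0;  out=∅∪out(0)=∅
  fail(2) 'cc': from fail(1)=0 chase 'c': 0 ⇒ 1;  out=∅∪out(1)=∅
  fail(7) 'dc': from fail(6)=0 chase 'c': 0 ⇒ 1;  out=∅∪out(1)=∅
  fail(3) 'ccc': from fail(2)=1 chase 'c': 1 ⇒ 2;  out=∅∪out(2)=∅
  fail(8) 'dcb': from fail(7)=1 chase 'b': 1→0 ⇒ 0;  out=∅∪out(0)=∅
  fail(4) 'ccca': from fail(3)=2 chase 'a': 2→1→0 ⇒ 0;  out=∅∪out(0)=∅
  fail(9) 'dcba': from fail(8)=0 chase 'a': 0 ⇒ 0;  out={1}∪out(0)={1}
  fail(5) 'cccaa': from fail(4)=0 chase 'a': 0 ⇒ 0;  out={0}∪out(0)={0}

Run:
[0] read 'd'  n0⇒n6
[1] read 'c'  n6⇒n7
[2] read 'b'  n7⇒n8
[3] read 'a'  n8⇒n9  ** P1@[0:3]
[4] read 'a'  n9⇒n0 (via fail)
[5] read 'c'  n0⇒n1
[6] read 'c'  n1⇒n2
[7] read 'c'  n2⇒n3
[8] read 'a'  n3⇒n4
[9] read 'a'  n4⇒n5  ** P0@[5:9]
[10] read 'd'  n5⇒n6 (via fail)
[11] read 'c'  n6⇒n7
[12] read 'b'  n7⇒n8
[13] read 'a'  n8⇒n9  ** P1@[10:13]
[14] read 'c'  n9⇒n1 (via fail)
[15] read 'd'  n1⇒n6 (via fail)
[16] read 'a'  n6⇒n0 (via fail)
[17] read 'd'  n0⇒n6
[18] read 'c'  n6⇒n7
[19] read 'c'  n7⇒n2 (via fail)
[20] read 'd'  n2⇒n6 (via fail)
[21] read 'c'  n6⇒n7
[22] read 'c'  n7⇒n2 (via fail)
[23] read 'c'  n2⇒n3
[24] read 'c'  n3⇒n3 (via fail)
[25] read 'a'  n3⇒n4
[26] read 'a'  n4⇒n5  ** P0@[22:26]
[27] read 'd'  n5⇒n6 (via fail)
[28] read 'b'  n6⇒n0 (via fail)
[29] read 'c'  n0⇒n1
[30] read 'a'  n1⇒n0 (via fail)
[31] read 'd'  n0⇒n6
[32] read 'c'  n6⇒n7
[33] read 'c'  n7⇒n2 (via fail)
[34] read 'c'  n2⇒n3
[35] read 'c'  n3⇒n3 (via fail)
[36] read 'a'  n3⇒n4
[37] read 'a'  n4⇒n5  ** P0@[33:37]
[38] read 'a'  n5⇒n0 (via fail)
[39] read 'b'  n0⇒n0
[40] read 'b'  n0⇒n0
[41] read 'a'  n0⇒n0
[42] read 'c'  n0⇒n1
[43] read 'c'  n1⇒n2
[44] read 'c'  n2⇒n3
[45] read 'c'  n3⇒n3 (via fail)
[46] read 'c'  n3⇒n3 (via fail)
[47] read 'a'  n3⇒n4
[48] read 'a'  n4⇒n5  ** P0@[44:48]
[49] read 'c'  n5⇒n1 (via fail)
[50] read 'd'  n1⇒n6 (via fail)

Result: [[3,1],[9,0],[13,1],[26,0],[37,0],[48,0]]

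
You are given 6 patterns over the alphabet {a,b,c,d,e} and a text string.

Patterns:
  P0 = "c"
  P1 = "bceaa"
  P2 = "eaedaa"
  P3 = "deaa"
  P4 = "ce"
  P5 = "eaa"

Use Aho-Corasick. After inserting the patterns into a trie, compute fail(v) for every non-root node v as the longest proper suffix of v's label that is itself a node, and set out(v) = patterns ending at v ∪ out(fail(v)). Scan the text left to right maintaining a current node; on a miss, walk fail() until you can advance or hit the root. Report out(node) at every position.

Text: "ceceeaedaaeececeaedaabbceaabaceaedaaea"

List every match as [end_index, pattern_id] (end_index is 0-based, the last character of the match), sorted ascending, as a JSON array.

Build:
Trie (insert patterns):
  n0 'ε': b→2 c→1 d→13 e→7
  n1 'c': e→17  [P0 ends]
  n2 'b': c→3
  n3 'bc': e→4
  n4 'bce': a→5
  n5 'bcea': a→6
  n6 'bceaa': ·  [P1 ends]
  n7 'e': a→8
  n8 'ea': a→18 e→9
  n9 'eae': d→10
  n10 'eaed': a→11
  n11 'eaeda': a→12
  n12 'eaedaa': ·  [P2 ends]
  n13 'd': e→14
  n14 'de': a→15
  n15 'dea': a→16
  n16 'deaa': ·  [P3 ends]
  n17 'ce': ·  [P4 ends]
  n18 'eaa': ·  [P5 ends]

Failure links (BFS by depth):
  fail(1) 'c': from fail(0)=0 chase 'c': 0 ⇒ 0;  out={0}∪out(0)={0}
  fail(2) 'b': from fail(0)=0 chase 'b': 0 ⇒ 0;  out=∅∪out(0)=∅
  fail(7) 'e': from fail(0)=0 chase 'e': 0 ⇒ 0;  out=∅∪out(0)=∅
  fail(13) 'd': from fail(0)=0 chase 'd': 0 ⇒ 0;  out=∅∪out(0)=∅
  fail(3) 'bc': from fail(2)=0 chase 'c': 0 ⇒ 1;  out=∅∪out(1)={0}
  fail(8) 'ea': from fail(7)=0 chase 'a': 0 ⇒ 0;  out=∅∪out(0)=∅
  fail(14) 'de': from fail(13)=0 chase 'e': 0 ⇒ 7;  out=∅∪out(7)=∅
  fail(17) 'ce': from fail(1)=0 chase 'e': 0 ⇒ 7;  out={4}∪out(7)={4}
  fail(4) 'bce': from fail(3)=1 chase 'e': 1 ⇒ 17;  out=∅∪out(17)={4}
  fail(9) 'eae': from fail(8)=0 chase 'e': 0 ⇒ 7;  out=∅∪out(7)=∅
  fail(15) 'dea': from fail(14)=7 chase 'a': 7 ⇒ 8;  out=∅∪out(8)=∅
  fail(18) 'eaa': from fail(8)=0 chase 'a': 0 ⇒ 0;  out={5}∪out(0)={5}
  fail(5) 'bcea': from fail(4)=17 chase 'a': 17→7 ⇒ 8;  out=∅∪out(8)=∅
  fail(10) 'eaed': from fail(9)=7 chase 'd': 7→0 ⇒ 13;  out=∅∪out(13)=∅
  fail(16) 'deaa': from fail(15)=8 chase 'a': 8 ⇒ 18;  out={3}∪out(18)={3,5}
  fail(6) 'bceaa': from fail(5)=8 chase 'a': 8 ⇒ 18;  out={1}∪out(18)={1,5}
  fail(11) 'eaeda': from fail(10)=13 chase 'a': 13→0 ⇒ 0;  out=∅∪out(0)=∅
  fail(12) 'eaedaa': from fail(11)=0 chase 'a': 0 ⇒ 0;  out={2}∪out(0)={2}

Scan:
pos 0 'c': at 1  ** P0@[0:0]
pos 1 'e': at 17  ** P4@[0:1]
pos 2 'c': at 1 (via fail)  ** P0@[2:2]
pos 3 'e': at 17  ** P4@[2:3]
pos 4 'e': at 7 (via fail)
pos 5 'a': at 8
pos 6 'e': at 9
pos 7 'd': at 10
pos 8 'a': at 11
pos 9 'a': at 12  ** P2@[4:9]
pos 10 'e': at 7 (via fail)
pos 11 'e': at 7 (via fail)
pos 12 'c': at 1 (via fail)  ** P0@[12:12]
pos 13 'e': at 17  ** P4@[12:13]
pos 14 'c': at 1 (via fail)  ** P0@[14:14]
pos 15 'e': at 17  ** P4@[14:15]
pos 16 'a': at 8 (via fail)
pos 17 'e': at 9
pos 18 'd': at 10
pos 19 'a': at 11
pos 20 'a': at 12  ** P2@[15:20]
pos 21 'b': at 2 (via fail)
pos 22 'b': at 2 (via fail)
pos 23 'c': at 3  ** P0@[23:23]
pos 24 'e': at 4  ** P4@[23:24]
pos 25 'a': at 5
pos 26 'a': at 6  ** P1@[22:26],P5@[24:26]
pos 27 'b': at 2 (via fail)
pos 28 'a': at 0 (via fail)
pos 29 'c': at 1  ** P0@[29:29]
pos 30 'e': at 17  ** P4@[29:30]
pos 31 'a': at 8 (via fail)
pos 32 'e': at 9
pos 33 'd': at 10
pos 34 'a': at 11
pos 35 'a': at 12  ** P2@[30:35]
pos 36 'e': at 7 (via fail)
pos 37 'a': at 8

All matches (sorted): [[0,0],[1,4],[2,0],[3,4],[9,2],[12,0],[13,4],[14,0],[15,4],[20,2],[23,0],[24,4],[26,1],[26,5],[29,0],[30,4],[35,2]]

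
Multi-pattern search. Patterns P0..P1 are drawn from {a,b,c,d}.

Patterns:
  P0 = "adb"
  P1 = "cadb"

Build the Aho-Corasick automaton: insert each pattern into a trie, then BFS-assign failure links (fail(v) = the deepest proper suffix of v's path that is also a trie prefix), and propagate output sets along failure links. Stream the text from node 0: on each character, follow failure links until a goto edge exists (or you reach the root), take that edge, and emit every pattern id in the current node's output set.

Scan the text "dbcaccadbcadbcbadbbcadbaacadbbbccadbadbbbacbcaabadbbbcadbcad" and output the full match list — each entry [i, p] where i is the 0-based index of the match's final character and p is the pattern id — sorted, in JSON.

Build automaton:
Trie (insert patterns):
  n0 'ε': a→1 c→4
  n1 'a': d→2
  n2 'ad': b→3
  n3 'adb': ·  ←P0
  n4 'c': a→5
  n5 'ca': d→6
  n6 'cad': b→7
  n7 'cadb': ·  ←P1

Failure links (BFS by depth):
  n1('a'): parent n0 fail=0; on 'a' 0 → fail=0;  out ∅∪∅=∅
  n4('c'): parent n0 fail=0; on 'c' 0 → fail=0;  out ∅∪∅=∅
  n2('ad'): parent n1 fail=0; on 'd' 0 → fail=0;  out ∅∪∅=∅
  n5('ca'): parent n4 fail=0; on 'a' 0 → fail=1;  out ∅∪∅=∅
  n3('adb'): parent n2 fail=0; on 'b' 0 → fail=0;  out {0}∪∅={0}
  n6('cad'): parent n5 fail=1; on 'd' 1 → fail=2;  out ∅∪∅=∅
  n7('cadb'): parent n6 fail=2; on 'b' 2 → fail=3;  out {1}∪{0}={0,1}

Text stream:
[0] read 'd'  n0⇒n0
[1] read 'b'  n0⇒n0
[2] read 'c'  n0⇒n4
[3] read 'a'  n4⇒n5
[4] read 'c'  n5⇒n4 (via fail)
[5] read 'c'  n4⇒n4 (via fail)
[6] read 'a'  n4⇒n5
[7] read 'd'  n5⇒n6
[8] read 'b'  n6⇒n7  ** P0@[6:8],P1@[5:8]
[9] read 'c'  n7⇒n4 (via fail)
[10] read 'a'  n4⇒n5
[11] read 'd'  n5⇒n6
[12] read 'b'  n6⇒n7  ** P0@[10:12],P1@[9:12]
[13] read 'c'  n7⇒n4 (via fail)
[14] read 'b'  n4⇒n0 (via fail)
[15] read 'a'  n0⇒n1
[16] read 'd'  n1⇒n2
[17] read 'b'  n2⇒n3  ** P0@[15:17]
[18] read 'b'  n3⇒n0 (via fail)
[19] read 'c'  n0⇒n4
[20] read 'a'  n4⇒n5
[21] read 'd'  n5⇒n6
[22] read 'b'  n6⇒n7  ** P0@[20:22],P1@[19:22]
[23] read 'a'  n7⇒n1 (via fail)
[24] read 'a'  n1⇒n1 (via fail)
[25] read 'c'  n1⇒n4 (via fail)
[26] read 'a'  n4⇒n5
[27] read 'd'  n5⇒n6
[28] read 'b'  n6⇒n7  ** P0@[26:28],P1@[25:28]
[29] read 'b'  n7⇒n0 (via fail)
[30] read 'b'  n0⇒n0
[31] read 'c'  n0⇒n4
[32] read 'c'  n4⇒n4 (via fail)
[33] read 'a'  n4⇒n5
[34] read 'd'  n5⇒n6
[35] read 'b'  n6⇒n7  ** P0@[33:35],P1@[32:35]
[36] read 'a'  n7⇒n1 (via fail)
[37] read 'd'  n1⇒n2
[38] read 'b'  n2⇒n3  ** P0@[36:38]
[39] read 'b'  n3⇒n0 (via fail)
[40] read 'b'  n0⇒n0
[41] read 'a'  n0⇒n1
[42] read 'c'  n1⇒n4 (via fail)
[43] read 'b'  n4⇒n0 (via fail)
[44] read 'c'  n0⇒n4
[45] read 'a'  n4⇒n5
[46] read 'a'  n5⇒n1 (via fail)
[47] read 'b'  n1⇒n0 (via fail)
[48] read 'a'  n0⇒n1
[49] read 'd'  n1⇒n2
[50] read 'b'  n2⇒n3  ** P0@[48:50]
[51] read 'b'  n3⇒n0 (via fail)
[52] read 'b'  n0⇒n0
[53] read 'c'  n0⇒n4
[54] read 'a'  n4⇒n5
[55] read 'd'  n5⇒n6
[56] read 'b'  n6⇒n7  ** P0@[54:56],P1@[53:56]
[57] read 'c'  n7⇒n4 (via fail)
[58] read 'a'  n4⇒n5
[59] read 'd'  n5⇒n6

All matches (sorted): [[8,0],[8,1],[12,0],[12,1],[17,0],[22,0],[22,1],[28,0],[28,1],[35,0],[35,1],[38,0],[50,0],[56,0],[56,1]]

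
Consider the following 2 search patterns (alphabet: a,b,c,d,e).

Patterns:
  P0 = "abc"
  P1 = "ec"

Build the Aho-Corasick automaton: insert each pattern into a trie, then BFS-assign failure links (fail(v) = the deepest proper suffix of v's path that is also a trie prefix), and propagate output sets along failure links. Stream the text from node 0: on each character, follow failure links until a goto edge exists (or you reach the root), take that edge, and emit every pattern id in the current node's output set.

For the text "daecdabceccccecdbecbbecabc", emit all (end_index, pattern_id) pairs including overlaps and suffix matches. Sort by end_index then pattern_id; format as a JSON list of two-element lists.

Build:
Trie (insert patterns):
  n0 'ε': a→1 e→4
  n1 'a': b→2
  n2 'ab': c→3
  n3 'abc': ·  ←P0
  n4 'e': c→5
  n5 'ec': ·  ←P1

BFS fail/out derivation:
  fail(1) 'a': from fail(0)=0 chase 'a': 0 ⇒ 0;  out=∅∪out(0)=∅
  fail(4) 'e': from fail(0)=0 chase 'e': 0 ⇒ 0;  out=∅∪out(0)=∅
  fail(2) 'ab': from fail(1)=0 chase 'b': 0 ⇒ 0;  out=∅∪out(0)=∅
  fail(5) 'ec': from fail(4)=0 chase 'c': 0 ⇒ 0;  out={1}∪out(0)={1}
  fail(3) 'abc': from fail(2)=0 chase 'c': 0 ⇒ 0;  out={0}∪out(0)={0}

Scan:
i=0 'd': node 0→0
i=1 'a': node 0→1
i=2 'e': node 1→4 (fail-walked)
i=3 'c': node 4→5  emit P1@[2:3]
i=4 'd': node 5→0 (fail-walked)
i=5 'a': node 0→1
i=6 'b': node 1→2
i=7 'c': node 2→3  emit P0@[5:7]
i=8 'e': node 3→4 (fail-walked)
i=9 'c': node 4→5  emit P1@[8:9]
i=10 'c': node 5→0 (fail-walked)
i=11 'c': node 0→0
i=12 'c': node 0→0
i=13 'e': node 0→4
i=14 'c': node 4→5  emit P1@[13:14]
i=15 'd': node 5→0 (fail-walked)
i=16 'b': node 0→0
i=17 'e': node 0→4
i=18 'c': node 4→5  emit P1@[17:18]
i=19 'b': node 5→0 (fail-walked)
i=20 'b': node 0→0
i=21 'e': node 0→4
i=22 'c': node 4→5  emit P1@[21:22]
i=23 'a': node 5→1 (fail-walked)
i=24 'b': node 1→2
i=25 'c': node 2→3  emit P0@[23:25]

All matches (sorted): [[3,1],[7,0],[9,1],[14,1],[18,1],[22,1],[25,0]]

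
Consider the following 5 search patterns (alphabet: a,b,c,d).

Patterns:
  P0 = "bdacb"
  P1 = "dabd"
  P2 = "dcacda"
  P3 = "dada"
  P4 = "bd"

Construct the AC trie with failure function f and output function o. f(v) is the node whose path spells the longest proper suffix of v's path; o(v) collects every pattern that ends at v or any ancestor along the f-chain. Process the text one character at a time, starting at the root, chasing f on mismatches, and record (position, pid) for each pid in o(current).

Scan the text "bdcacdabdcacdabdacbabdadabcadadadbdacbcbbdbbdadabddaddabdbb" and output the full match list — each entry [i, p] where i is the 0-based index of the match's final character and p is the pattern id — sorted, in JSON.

Build:
Trie (insert patterns):
  n0 'ε': b→1 d→6
  n1 'b': d→2
  n2 'bd': a→3  ←P4
  n3 'bda': c→4
  n4 'bdac': b→5
  n5 'bdacb': ·  ←P0
  n6 'd': a→7 c→10
  n7 'da': b→8 d→15
  n8 'dab': d→9
  n9 'dabd': ·  ←P1
  n10 'dc': a→11
  n11 'dca': c→12
  n12 'dcac': d→13
  n13 'dcacd': a→14
  n14 'dcacda': ·  ←P2
  n15 'dad': a→16
  n16 'dada': ·  ←P3

BFS fail/out derivation:
  fail(1) 'b': from fail(0)=0 chase 'b': 0 ⇒ 0;  out=∅∪out(0)=∅
  fail(6) 'd': from fail(0)=0 chase 'd': 0 ⇒ 0;  out=∅∪out(0)=∅
  fail(2) 'bd': from fail(1)=0 chase 'd': 0 ⇒ 6;  out={4}∪out(6)={4}
  fail(7) 'da': from fail(6)=0 chase 'a': 0 ⇒ 0;  out=∅∪out(0)=∅
  fail(10) 'dc': from fail(6)=0 chase 'c': 0 ⇒ 0;  out=∅∪out(0)=∅
  fail(3) 'bda': from fail(2)=6 chase 'a': 6 ⇒ 7;  out=∅∪out(7)=∅
  fail(8) 'dab': from fail(7)=0 chase 'b': 0 ⇒ 1;  out=∅∪out(1)=∅
  fail(11) 'dca': from fail(10)=0 chase 'a': 0 ⇒ 0;  out=∅∪out(0)=∅
  fail(15) 'dad': from fail(7)=0 chase 'd': 0 ⇒ 6;  out=∅∪out(6)=∅
  fail(4) 'bdac': from fail(3)=7 chase 'c': 7→0 ⇒ 0;  out=∅∪out(0)=∅
  fail(9) 'dabd': from fail(8)=1 chase 'd': 1 ⇒ 2;  out={1}∪out(2)={1,4}
  fail(12) 'dcac': from fail(11)=0 chase 'c': 0 ⇒ 0;  out=∅∪out(0)=∅
  fail(16) 'dada': from fail(15)=6 chase 'a': 6 ⇒ 7;  out={3}∪out(7)={3}
  fail(5) 'bdacb': from fail(4)=0 chase 'b': 0 ⇒ 1;  out={0}∪out(1)={0}
  fail(13) 'dcacd': from fail(12)=0 chase 'd': 0 ⇒ 6;  out=∅∪out(6)=∅
  fail(14) 'dcacda': from fail(13)=6 chase 'a': 6 ⇒ 7;  out={2}∪out(7)={2}

Scan:
i=0 'b': node 0→1
i=1 'd': node 1→2  emit P4@[0:1]
i=2 'c': node 2→10 (via fail)
i=3 'a': node 10→11
i=4 'c': node 11→12
i=5 'd': node 12→13
i=6 'a': node 13→14  emit P2@[1:6]
i=7 'b': node 14→8 (via fail)
i=8 'd': node 8→9  emit P1@[5:8],P4@[7:8]
i=9 'c': node 9→10 (via fail)
i=10 'a': node 10→11
i=11 'c': node 11→12
i=12 'd': node 12→13
i=13 'a': node 13→14  emit P2@[8:13]
i=14 'b': node 14→8 (via fail)
i=15 'd': node 8→9  emit P1@[12:15],P4@[14:15]
i=16 'a': node 9→3 (via fail)
i=17 'c': node 3→4
i=18 'b': node 4→5  emit P0@[14:18]
i=19 'a': node 5→0 (via fail)
i=20 'b': node 0→1
i=21 'd': node 1→2  emit P4@[20:21]
i=22 'a': node 2→3
i=23 'd': node 3→15 (via fail)
i=24 'a': node 15→16  emit P3@[21:24]
i=25 'b': node 16→8 (via fail)
i=26 'c': node 8→0 (via fail)
i=27 'a': node 0→0
i=28 'd': node 0→6
i=29 'a': node 6→7
i=30 'd': node 7→15
i=31 'a': node 15→16  emit P3@[28:31]
i=32 'd': node 16→15 (via fail)
i=33 'b': node 15→1 (via fail)
i=34 'd': node 1→2  emit P4@[33:34]
i=35 'a': node 2→3
i=36 'c': node 3→4
i=37 'b': node 4→5  emit P0@[33:37]
i=38 'c': node 5→0 (via fail)
i=39 'b': node 0→1
i=40 'b': node 1→1 (via fail)
i=41 'd': node 1→2  emit P4@[40:41]
i=42 'b': node 2→1 (via fail)
i=43 'b': node 1→1 (via fail)
i=44 'd': node 1→2  emit P4@[43:44]
i=45 'a': node 2→3
i=46 'd': node 3→15 (via fail)
i=47 'a': node 15→16  emit P3@[44:47]
i=48 'b': node 16→8 (via fail)
i=49 'd': node 8→9  emit P1@[46:49],P4@[48:49]
i=50 'd': node 9→6 (via fail)
i=51 'a': node 6→7
i=52 'd': node 7→15
i=53 'd': node 15→6 (via fail)
i=54 'a': node 6→7
i=55 'b': node 7→8
i=56 'd': node 8→9  emit P1@[53:56],P4@[55:56]
i=57 'b': node 9→1 (via fail)
i=58 'b': node 1→1 (via fail)

All matches (sorted): [[1,4],[6,2],[8,1],[8,4],[13,2],[15,1],[15,4],[18,0],[21,4],[24,3],[31,3],[34,4],[37,0],[41,4],[44,4],[47,3],[49,1],[49,4],[56,1],[56,4]]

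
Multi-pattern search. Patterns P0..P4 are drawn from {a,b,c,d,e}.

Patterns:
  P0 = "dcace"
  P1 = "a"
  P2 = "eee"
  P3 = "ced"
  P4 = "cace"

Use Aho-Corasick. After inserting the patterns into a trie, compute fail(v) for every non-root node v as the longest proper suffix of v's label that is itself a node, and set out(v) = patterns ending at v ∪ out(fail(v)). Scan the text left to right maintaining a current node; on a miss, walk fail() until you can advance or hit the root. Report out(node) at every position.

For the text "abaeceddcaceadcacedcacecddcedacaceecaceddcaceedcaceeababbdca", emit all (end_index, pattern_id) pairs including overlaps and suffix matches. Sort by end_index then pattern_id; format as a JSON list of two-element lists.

Build:
Trie nodes:
  n0 'ε': a→6 c→10 d→1 e→7
  n1 'd': c→2
  n2 'dc': a→3
  n3 'dca': c→4
  n4 'dcac': e→5
  n5 'dcace': ·  [P0 ends]
  n6 'a': ·  [P1 ends]
  n7 'e': e→8
  n8 'ee': e→9
  n9 'eee': ·  [P2 ends]
  n10 'c': a→13 e→11
  n11 'ce': d→12
  n12 'ced': ·  [P3 ends]
  n13 'ca': c→14
  n14 'cac': e→15
  n15 'cace': ·  [P4 ends]

Failure links (BFS by depth):
  fail(1) 'd': from fail(0)=0 chase 'd': 0 ⇒ 0;  out=∅∪out(0)=∅
  fail(6) 'a': from fail(0)=0 chase 'a': 0 ⇒ 0;  out={1}∪out(0)={1}
  fail(7) 'e': from fail(0)=0 chase 'e': 0 ⇒ 0;  out=∅∪out(0)=∅
  fail(10) 'c': from fail(0)=0 chase 'c': 0 ⇒ 0;  out=∅∪out(0)=∅
  fail(2) 'dc': from fail(1)=0 chase 'c': 0 ⇒ 10;  out=∅∪out(10)=∅
  fail(8) 'ee': from fail(7)=0 chase 'e': 0 ⇒ 7;  out=∅∪out(7)=∅
  fail(11) 'ce': from fail(10)=0 chase 'e': 0 ⇒ 7;  out=∅∪out(7)=∅
  fail(13) 'ca': from fail(10)=0 chase 'a': 0 ⇒ 6;  out=∅∪out(6)={1}
  fail(3) 'dca': from fail(2)=10 chase 'a': 10 ⇒ 13;  out=∅∪out(13)={1}
  fail(9) 'eee': from fail(8)=7 chase 'e': 7 ⇒ 8;  out={2}∪out(8)={2}
  fail(12) 'ced': from fail(11)=7 chase 'd': 7→0 ⇒ 1;  out={3}∪out(1)={3}
  fail(14) 'cac': from fail(13)=6 chase 'c': 6→0 ⇒ 10;  out=∅∪out(10)=∅
  fail(4) 'dcac': from fail(3)=13 chase 'c': 13 ⇒ 14;  out=∅∪out(14)=∅
  fail(15) 'cace': from fail(14)=10 chase 'e': 10 ⇒ 11;  out={4}∪out(11)={4}
  fail(5) 'dcace': from fail(4)=14 chase 'e': 14 ⇒ 15;  out={0}∪out(15)={0,4}

Run:
pos 0 'a': at 6  emit P1@[0:0]
pos 1 'b': at 0 (via fail)
pos 2 'a': at 6  emit P1@[2:2]
pos 3 'e': at 7 (via fail)
pos 4 'c': at 10 (via fail)
pos 5 'e': at 11
pos 6 'd': at 12  emit P3@[4:6]
pos 7 'd': at 1 (via fail)
pos 8 'c': at 2
pos 9 'a': at 3  emit P1@[9:9]
pos 10 'c': at 4
pos 11 'e': at 5  emit P0@[7:11],P4@[8:11]
pos 12 'a': at 6 (via fail)  emit P1@[12:12]
pos 13 'd': at 1 (via fail)
pos 14 'c': at 2
pos 15 'a': at 3  emit P1@[15:15]
pos 16 'c': at 4
pos 17 'e': at 5  emit P0@[13:17],P4@[14:17]
pos 18 'd': at 12 (via fail)  emit P3@[16:18]
pos 19 'c': at 2 (via fail)
pos 20 'a': at 3  emit P1@[20:20]
pos 21 'c': at 4
pos 22 'e': at 5  emit P0@[18:22],P4@[19:22]
pos 23 'c': at 10 (via fail)
pos 24 'd': at 1 (via fail)
pos 25 'd': at 1 (via fail)
pos 26 'c': at 2
pos 27 'e': at 11 (via fail)
pos 28 'd': at 12  emit P3@[26:28]
pos 29 'a': at 6 (via fail)  emit P1@[29:29]
pos 30 'c': at 10 (via fail)
pos 31 'a': at 13  emit P1@[31:31]
pos 32 'c': at 14
pos 33 'e': at 15  emit P4@[30:33]
pos 34 'e': at 8 (via fail)
pos 35 'c': at 10 (via fail)
pos 36 'a': at 13  emit P1@[36:36]
pos 37 'c': at 14
pos 38 'e': at 15  emit P4@[35:38]
pos 39 'd': at 12 (via fail)  emit P3@[37:39]
pos 40 'd': at 1 (via fail)
pos 41 'c': at 2
pos 42 'a': at 3  emit P1@[42:42]
pos 43 'c': at 4
pos 44 'e': at 5  emit P0@[40:44],P4@[41:44]
pos 45 'e': at 8 (via fail)
pos 46 'd': at 1 (via fail)
pos 47 'c': at 2
pos 48 'a': at 3  emit P1@[48:48]
pos 49 'c': at 4
pos 50 'e': at 5  emit P0@[46:50],P4@[47:50]
pos 51 'e': at 8 (via fail)
pos 52 'a': at 6 (via fail)  emit P1@[52:52]
pos 53 'b': at 0 (via fail)
pos 54 'a': at 6  emit P1@[54:54]
pos 55 'b': at 0 (via fail)
pos 56 'b': at 0
pos 57 'd': at 1
pos 58 'c': at 2
pos 59 'a': at 3  emit P1@[59:59]

Matches: [[0,1],[2,1],[6,3],[9,1],[11,0],[11,4],[12,1],[15,1],[17,0],[17,4],[18,3],[20,1],[22,0],[22,4],[28,3],[29,1],[31,1],[33,4],[36,1],[38,4],[39,3],[42,1],[44,0],[44,4],[48,1],[50,0],[50,4],[52,1],[54,1],[59,1]]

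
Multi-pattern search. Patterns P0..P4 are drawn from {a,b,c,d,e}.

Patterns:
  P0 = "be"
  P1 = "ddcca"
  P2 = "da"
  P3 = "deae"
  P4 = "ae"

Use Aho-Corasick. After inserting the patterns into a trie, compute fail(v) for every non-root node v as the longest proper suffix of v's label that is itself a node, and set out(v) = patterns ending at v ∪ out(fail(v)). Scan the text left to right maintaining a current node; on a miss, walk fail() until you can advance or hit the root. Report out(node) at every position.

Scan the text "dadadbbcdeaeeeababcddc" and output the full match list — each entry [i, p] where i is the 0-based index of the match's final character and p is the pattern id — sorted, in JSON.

Construct AC machine:
Trie (insert patterns):
  0='ε' goto a→12 b→1 d→3
  1='b' goto e→2
  2='be' goto ·  [P0 ends]
  3='d' goto a→8 d→4 e→9
  4='dd' goto c→5
  5='ddc' goto c→6
  6='ddcc' goto a→7
  7='ddcca' goto ·  [P1 ends]
  8='da' goto ·  [P2 ends]
  9='de' goto a→10
  10='dea' goto e→11
  11='deae' goto ·  [P3 ends]
  12='a' goto e→13
  13='ae' goto ·  [P4 ends]

Failure links (BFS by depth):
  fail(1) 'b': from fail(0)=0 chase 'b': 0 ⇒ 0;  out=∅∪out(0)=∅
  fail(3) 'd': from fail(0)=0 chase 'd': 0 ⇒ 0;  out=∅∪out(0)=∅
  fail(12) 'a': from fail(0)=0 chase 'a': 0 ⇒ 0;  out=∅∪out(0)=∅
  fail(2) 'be': from fail(1)=0 chase 'e': 0 ⇒ 0;  out={0}∪out(0)={0}
  fail(4) 'dd': from fail(3)=0 chase 'd': 0 ⇒ 3;  out=∅∪out(3)=∅
  fail(8) 'da': from fail(3)=0 chase 'a': 0 ⇒ 12;  out={2}∪out(12)={2}
  fail(9) 'de': from fail(3)=0 chase 'e': 0 ⇒ 0;  out=∅∪out(0)=∅
  fail(13) 'ae': from fail(12)=0 chase 'e': 0 ⇒ 0;  out={4}∪out(0)={4}
  fail(5) 'ddc': from fail(4)=3 chase 'c': 3→0 ⇒ 0;  out=∅∪out(0)=∅
  fail(10) 'dea': from fail(9)=0 chase 'a': 0 ⇒ 12;  out=∅∪out(12)=∅
  fail(6) 'ddcc': from fail(5)=0 chase 'c': 0 ⇒ 0;  out=∅∪out(0)=∅
  fail(11) 'deae': from fail(10)=12 chase 'e': 12 ⇒ 13;  out={3}∪out(13)={3,4}
  fail(7) 'ddcca': from fail(6)=0 chase 'a': 0 ⇒ 12;  out={1}∪out(12)={1}

Run:
[0] read 'd'  n0⇒n3
[1] read 'a'  n3⇒n8  → match P2@[0:1]
[2] read 'd'  n8⇒n3 (fail-walked)
[3] read 'a'  n3⇒n8  → match P2@[2:3]
[4] read 'd'  n8⇒n3 (fail-walked)
[5] read 'b'  n3⇒n1 (fail-walked)
[6] read 'b'  n1⇒n1 (fail-walked)
[7] read 'c'  n1⇒n0 (fail-walked)
[8] read 'd'  n0⇒n3
[9] read 'e'  n3⇒n9
[10] read 'a'  n9⇒n10
[11] read 'e'  n10⇒n11  → match P3@[8:11],P4@[10:11]
[12] read 'e'  n11⇒n0 (fail-walked)
[13] read 'e'  n0⇒n0
[14] read 'a'  n0⇒n12
[15] read 'b'  n12⇒n1 (fail-walked)
[16] read 'a'  n1⇒n12 (fail-walked)
[17] read 'b'  n12⇒n1 (fail-walked)
[18] read 'c'  n1⇒n0 (fail-walked)
[19] read 'd'  n0⇒n3
[20] read 'd'  n3⇒n4
[21] read 'c'  n4⇒n5

Result: [[1,2],[3,2],[11,3],[11,4]]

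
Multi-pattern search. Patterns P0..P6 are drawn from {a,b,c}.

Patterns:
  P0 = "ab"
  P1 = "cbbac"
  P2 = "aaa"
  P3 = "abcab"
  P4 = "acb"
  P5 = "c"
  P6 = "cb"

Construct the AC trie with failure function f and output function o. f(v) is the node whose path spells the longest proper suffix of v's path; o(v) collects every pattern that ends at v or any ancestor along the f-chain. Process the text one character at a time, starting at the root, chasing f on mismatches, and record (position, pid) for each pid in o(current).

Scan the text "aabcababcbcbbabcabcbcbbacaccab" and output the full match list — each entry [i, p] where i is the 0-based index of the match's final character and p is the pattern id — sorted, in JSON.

Build:
Trie nodes:
  0='ε' goto a→1 c→3
  1='a' goto a→8 b→2 c→13
  2='ab' goto c→10  [P0 ends]
  3='c' goto b→4  [P5 ends]
  4='cb' goto b→5  [P6 ends]
  5='cbb' goto a→6
  6='cbba' goto c→7
  7='cbbac' goto ·  [P1 ends]
  8='aa' goto a→9
  9='aaa' goto ·  [P2 ends]
  10='abc' goto a→11
  11='abca' goto b→12
  12='abcab' goto ·  [P3 ends]
  13='ac' goto b→14
  14='acb' goto ·  [P4 ends]

BFS fail/out derivation:
  n1('a'): parent n0 fail=0; on 'a' 0 → fail=0;  out ∅∪∅=∅
  n3('c'): parent n0 fail=0; on 'c' 0 → fail=0;  out {5}∪∅={5}
  n2('ab'): parent n1 fail=0; on 'b' 0 → fail=0;  out {0}∪∅={0}
  n4('cb'): parent n3 fail=0; on 'b' 0 → fail=0;  out {6}∪∅={6}
  n8('aa'): parent n1 fail=0; on 'a' 0 → fail=1;  out ∅∪∅=∅
  n13('ac'): parent n1 fail=0; on 'c' 0 → fail=3;  out ∅∪{5}={5}
  n5('cbb'): parent n4 fail=0; on 'b' 0 → fail=0;  out ∅∪∅=∅
  n9('aaa'): parent n8 fail=1; on 'a' 1 → fail=8;  out {2}∪∅={2}
  n10('abc'): parent n2 fail=0; on 'c' 0 → fail=3;  out ∅∪{5}={5}
  n14('acb'): parent n13 fail=3; on 'b' 3 → fail=4;  out {4}∪{6}={4,6}
  n6('cbba'): parent n5 fail=0; on 'a' 0 → fail=1;  out ∅∪∅=∅
  n11('abca'): parent n10 fail=3; on 'a' 3→0 → fail=1;  out ∅∪∅=∅
  n7('cbbac'): parent n6 fail=1; on 'c' 1 → fail=13;  out {1}∪{5}={1,5}
  n12('abcab'): parent n11 fail=1; on 'b' 1 → fail=2;  out {3}∪{0}={0,3}

Run:
i=0 'a': node 0→1
i=1 'a': node 1→8
i=2 'b': node 8→2 ·f  ** P0@[1:2]
i=3 'c': node 2→10  ** P5@[3:3]
i=4 'a': node 10→11
i=5 'b': node 11→12  ** P0@[4:5],P3@[1:5]
i=6 'a': node 12→1 ·f
i=7 'b': node 1→2  ** P0@[6:7]
i=8 'c': node 2→10  ** P5@[8:8]
i=9 'b': node 10→4 ·f  ** P6@[8:9]
i=10 'c': node 4→3 ·f  ** P5@[10:10]
i=11 'b': node 3→4  ** P6@[10:11]
i=12 'b': node 4→5
i=13 'a': node 5→6
i=14 'b': node 6→2 ·f  ** P0@[13:14]
i=15 'c': node 2→10  ** P5@[15:15]
i=16 'a': node 10→11
i=17 'b': node 11→12  ** P0@[16:17],P3@[13:17]
i=18 'c': node 12→10 ·f  ** P5@[18:18]
i=19 'b': node 10→4 ·f  ** P6@[18:19]
i=20 'c': node 4→3 ·f  ** P5@[20:20]
i=21 'b': node 3→4  ** P6@[20:21]
i=22 'b': node 4→5
i=23 'a': node 5→6
i=24 'c': node 6→7  ** P1@[20:24],P5@[24:24]
i=25 'a': node 7→1 ·f
i=26 'c': node 1→13  ** P5@[26:26]
i=27 'c': node 13→3 ·f  ** P5@[27:27]
i=28 'a': node 3→1 ·f
i=29 'b': node 1→2  ** P0@[28:29]

All matches (sorted): [[2,0],[3,5],[5,0],[5,3],[7,0],[8,5],[9,6],[10,5],[11,6],[14,0],[15,5],[17,0],[17,3],[18,5],[19,6],[20,5],[21,6],[24,1],[24,5],[26,5],[27,5],[29,0]]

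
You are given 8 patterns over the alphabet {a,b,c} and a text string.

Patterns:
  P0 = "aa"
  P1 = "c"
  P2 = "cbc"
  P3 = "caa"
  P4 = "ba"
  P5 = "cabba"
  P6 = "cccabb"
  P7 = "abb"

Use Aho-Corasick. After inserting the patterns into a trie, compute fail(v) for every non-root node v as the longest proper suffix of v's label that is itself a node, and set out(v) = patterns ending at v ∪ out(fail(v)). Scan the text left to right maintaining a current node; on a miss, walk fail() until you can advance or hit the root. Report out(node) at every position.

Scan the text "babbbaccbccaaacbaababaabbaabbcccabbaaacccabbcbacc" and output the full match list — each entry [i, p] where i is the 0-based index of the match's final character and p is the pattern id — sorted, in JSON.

Build automaton:
Trie nodes:
  n0 'ε': a→1 b→8 c→3
  n1 'a': a→2 b→18
  n2 'aa': ·  ←P0
  n3 'c': a→6 b→4 c→13  ←P1
  n4 'cb': c→5
  n5 'cbc': ·  ←P2
  n6 'ca': a→7 b→10
  n7 'caa': ·  ←P3
  n8 'b': a→9
  n9 'ba': ·  ←P4
  n10 'cab': b→11
  n11 'cabb': a→12
  n12 'cabba': ·  ←P5
  n13 'cc': c→14
  n14 'ccc': a→15
  n15 'ccca': b→16
  n16 'cccab': b→17
  n17 'cccabb': ·  ←P6
  n18 'ab': b→19
  n19 'abb': ·  ←P7

BFS fail/out derivation:
  fail(1) 'a': from fail(0)=0 chase 'a': 0 ⇒ 0;  out=∅∪out(0)=∅
  fail(3) 'c': from fail(0)=0 chase 'c': 0 ⇒ 0;  out={1}∪out(0)={1}
  fail(8) 'b': from fail(0)=0 chase 'b': 0 ⇒ 0;  out=∅∪out(0)=∅
  fail(2) 'aa': from fail(1)=0 chase 'a': 0 ⇒ 1;  out={0}∪out(1)={0}
  fail(4) 'cb': from fail(3)=0 chase 'b': 0 ⇒ 8;  out=∅∪out(8)=∅
  fail(6) 'ca': from fail(3)=0 chase 'a': 0 ⇒ 1;  out=∅∪out(1)=∅
  fail(9) 'ba': from fail(8)=0 chase 'a': 0 ⇒ 1;  out={4}∪out(1)={4}
  fail(13) 'cc': from fail(3)=0 chase 'c': 0 ⇒ 3;  out=∅∪out(3)={1}
  fail(18) 'ab': from fail(1)=0 chase 'b': 0 ⇒ 8;  out=∅∪out(8)=∅
  fail(5) 'cbc': from fail(4)=8 chase 'c': 8→0 ⇒ 3;  out={2}∪out(3)={1,2}
  fail(7) 'caa': from fail(6)=1 chase 'a': 1 ⇒ 2;  out={3}∪out(2)={0,3}
  fail(10) 'cab': from fail(6)=1 chase 'b': 1 ⇒ 18;  out=∅∪out(18)=∅
  fail(14) 'ccc': from fail(13)=3 chase 'c': 3 ⇒ 13;  out=∅∪out(13)={1}
  fail(19) 'abb': from fail(18)=8 chase 'b': 8→0 ⇒ 8;  out={7}∪out(8)={7}
  fail(11) 'cabb': from fail(10)=18 chase 'b': 18 ⇒ 19;  out=∅∪out(19)={7}
  fail(15) 'ccca': from fail(14)=13 chase 'a': 13→3 ⇒ 6;  out=∅∪out(6)=∅
  fail(12) 'cabba': from fail(11)=19 chase 'a': 19→8 ⇒ 9;  out={5}∪out(9)={4,5}
  fail(16) 'cccab': from fail(15)=6 chase 'b': 6 ⇒ 10;  out=∅∪out(10)=∅
  fail(17) 'cccabb': from fail(16)=10 chase 'b': 10 ⇒ 11;  out={6}∪out(11)={6,7}

Text stream:
pos 0 'b': at 8
pos 1 'a': at 9  ** P4@[0:1]
pos 2 'b': at 18 ·f
pos 3 'b': at 19  ** P7@[1:3]
pos 4 'b': at 8 ·f
pos 5 'a': at 9  ** P4@[4:5]
pos 6 'c': at 3 ·f  ** P1@[6:6]
pos 7 'c': at 13  ** P1@[7:7]
pos 8 'b': at 4 ·f
pos 9 'c': at 5  ** P1@[9:9],P2@[7:9]
pos 10 'c': at 13 ·f  ** P1@[10:10]
pos 11 'a': at 6 ·f
pos 12 'a': at 7  ** P0@[11:12],P3@[10:12]
pos 13 'a': at 2 ·f  ** P0@[12:13]
pos 14 'c': at 3 ·f  ** P1@[14:14]
pos 15 'b': at 4
pos 16 'a': at 9 ·f  ** P4@[15:16]
pos 17 'a': at 2 ·f  ** P0@[16:17]
pos 18 'b': at 18 ·f
pos 19 'a': at 9 ·f  ** P4@[18:19]
pos 20 'b': at 18 ·f
pos 21 'a': at 9 ·f  ** P4@[20:21]
pos 22 'a': at 2 ·f  ** P0@[21:22]
pos 23 'b': at 18 ·f
pos 24 'b': at 19  ** P7@[22:24]
pos 25 'a': at 9 ·f  ** P4@[24:25]
pos 26 'a': at 2 ·f  ** P0@[25:26]
pos 27 'b': at 18 ·f
pos 28 'b': at 19  ** P7@[26:28]
pos 29 'c': at 3 ·f  ** P1@[29:29]
pos 30 'c': at 13  ** P1@[30:30]
pos 31 'c': at 14  ** P1@[31:31]
pos 32 'a': at 15
pos 33 'b': at 16
pos 34 'b': at 17  ** P6@[29:34],P7@[32:34]
pos 35 'a': at 12 ·f  ** P4@[34:35],P5@[31:35]
pos 36 'a': at 2 ·f  ** P0@[35:36]
pos 37 'a': at 2 ·f  ** P0@[36:37]
pos 38 'c': at 3 ·f  ** P1@[38:38]
pos 39 'c': at 13  ** P1@[39:39]
pos 40 'c': at 14  ** P1@[40:40]
pos 41 'a': at 15
pos 42 'b': at 16
pos 43 'b': at 17  ** P6@[38:43],P7@[41:43]
pos 44 'c': at 3 ·f  ** P1@[44:44]
pos 45 'b': at 4
pos 46 'a': at 9 ·f  ** P4@[45:46]
pos 47 'c': at 3 ·f  ** P1@[47:47]
pos 48 'c': at 13  ** P1@[48:48]

Result: [[1,4],[3,7],[5,4],[6,1],[7,1],[9,1],[9,2],[10,1],[12,0],[12,3],[13,0],[14,1],[16,4],[17,0],[19,4],[21,4],[22,0],[24,7],[25,4],[26,0],[28,7],[29,1],[30,1],[31,1],[34,6],[34,7],[35,4],[35,5],[36,0],[37,0],[38,1],[39,1],[40,1],[43,6],[43,7],[44,1],[46,4],[47,1],[48,1]]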